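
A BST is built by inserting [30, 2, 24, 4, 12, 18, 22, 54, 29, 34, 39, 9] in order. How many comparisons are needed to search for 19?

Search path for 19: 30 -> 2 -> 24 -> 4 -> 12 -> 18 -> 22
Found: False
Comparisons: 7


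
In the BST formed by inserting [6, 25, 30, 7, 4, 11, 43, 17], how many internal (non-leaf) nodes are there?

Tree built from: [6, 25, 30, 7, 4, 11, 43, 17]
Tree (level-order array): [6, 4, 25, None, None, 7, 30, None, 11, None, 43, None, 17]
Rule: An internal node has at least one child.
Per-node child counts:
  node 6: 2 child(ren)
  node 4: 0 child(ren)
  node 25: 2 child(ren)
  node 7: 1 child(ren)
  node 11: 1 child(ren)
  node 17: 0 child(ren)
  node 30: 1 child(ren)
  node 43: 0 child(ren)
Matching nodes: [6, 25, 7, 11, 30]
Count of internal (non-leaf) nodes: 5


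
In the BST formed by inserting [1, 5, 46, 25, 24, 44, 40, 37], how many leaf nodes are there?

Tree built from: [1, 5, 46, 25, 24, 44, 40, 37]
Tree (level-order array): [1, None, 5, None, 46, 25, None, 24, 44, None, None, 40, None, 37]
Rule: A leaf has 0 children.
Per-node child counts:
  node 1: 1 child(ren)
  node 5: 1 child(ren)
  node 46: 1 child(ren)
  node 25: 2 child(ren)
  node 24: 0 child(ren)
  node 44: 1 child(ren)
  node 40: 1 child(ren)
  node 37: 0 child(ren)
Matching nodes: [24, 37]
Count of leaf nodes: 2


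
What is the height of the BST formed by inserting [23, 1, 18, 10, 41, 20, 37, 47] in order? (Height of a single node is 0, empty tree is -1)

Insertion order: [23, 1, 18, 10, 41, 20, 37, 47]
Tree (level-order array): [23, 1, 41, None, 18, 37, 47, 10, 20]
Compute height bottom-up (empty subtree = -1):
  height(10) = 1 + max(-1, -1) = 0
  height(20) = 1 + max(-1, -1) = 0
  height(18) = 1 + max(0, 0) = 1
  height(1) = 1 + max(-1, 1) = 2
  height(37) = 1 + max(-1, -1) = 0
  height(47) = 1 + max(-1, -1) = 0
  height(41) = 1 + max(0, 0) = 1
  height(23) = 1 + max(2, 1) = 3
Height = 3


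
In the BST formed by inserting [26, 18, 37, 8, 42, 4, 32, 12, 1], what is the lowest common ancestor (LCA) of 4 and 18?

Tree insertion order: [26, 18, 37, 8, 42, 4, 32, 12, 1]
Tree (level-order array): [26, 18, 37, 8, None, 32, 42, 4, 12, None, None, None, None, 1]
In a BST, the LCA of p=4, q=18 is the first node v on the
root-to-leaf path with p <= v <= q (go left if both < v, right if both > v).
Walk from root:
  at 26: both 4 and 18 < 26, go left
  at 18: 4 <= 18 <= 18, this is the LCA
LCA = 18


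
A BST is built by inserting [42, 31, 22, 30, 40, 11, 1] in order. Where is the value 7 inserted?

Starting tree (level order): [42, 31, None, 22, 40, 11, 30, None, None, 1]
Insertion path: 42 -> 31 -> 22 -> 11 -> 1
Result: insert 7 as right child of 1
Final tree (level order): [42, 31, None, 22, 40, 11, 30, None, None, 1, None, None, None, None, 7]


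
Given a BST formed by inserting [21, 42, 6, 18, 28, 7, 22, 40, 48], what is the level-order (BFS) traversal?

Tree insertion order: [21, 42, 6, 18, 28, 7, 22, 40, 48]
Tree (level-order array): [21, 6, 42, None, 18, 28, 48, 7, None, 22, 40]
BFS from the root, enqueuing left then right child of each popped node:
  queue [21] -> pop 21, enqueue [6, 42], visited so far: [21]
  queue [6, 42] -> pop 6, enqueue [18], visited so far: [21, 6]
  queue [42, 18] -> pop 42, enqueue [28, 48], visited so far: [21, 6, 42]
  queue [18, 28, 48] -> pop 18, enqueue [7], visited so far: [21, 6, 42, 18]
  queue [28, 48, 7] -> pop 28, enqueue [22, 40], visited so far: [21, 6, 42, 18, 28]
  queue [48, 7, 22, 40] -> pop 48, enqueue [none], visited so far: [21, 6, 42, 18, 28, 48]
  queue [7, 22, 40] -> pop 7, enqueue [none], visited so far: [21, 6, 42, 18, 28, 48, 7]
  queue [22, 40] -> pop 22, enqueue [none], visited so far: [21, 6, 42, 18, 28, 48, 7, 22]
  queue [40] -> pop 40, enqueue [none], visited so far: [21, 6, 42, 18, 28, 48, 7, 22, 40]
Result: [21, 6, 42, 18, 28, 48, 7, 22, 40]


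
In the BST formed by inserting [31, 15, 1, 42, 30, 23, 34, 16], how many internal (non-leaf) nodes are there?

Tree built from: [31, 15, 1, 42, 30, 23, 34, 16]
Tree (level-order array): [31, 15, 42, 1, 30, 34, None, None, None, 23, None, None, None, 16]
Rule: An internal node has at least one child.
Per-node child counts:
  node 31: 2 child(ren)
  node 15: 2 child(ren)
  node 1: 0 child(ren)
  node 30: 1 child(ren)
  node 23: 1 child(ren)
  node 16: 0 child(ren)
  node 42: 1 child(ren)
  node 34: 0 child(ren)
Matching nodes: [31, 15, 30, 23, 42]
Count of internal (non-leaf) nodes: 5


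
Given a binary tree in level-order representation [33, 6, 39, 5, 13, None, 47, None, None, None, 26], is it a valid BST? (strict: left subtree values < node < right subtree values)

Level-order array: [33, 6, 39, 5, 13, None, 47, None, None, None, 26]
Validate using subtree bounds (lo, hi): at each node, require lo < value < hi,
then recurse left with hi=value and right with lo=value.
Preorder trace (stopping at first violation):
  at node 33 with bounds (-inf, +inf): OK
  at node 6 with bounds (-inf, 33): OK
  at node 5 with bounds (-inf, 6): OK
  at node 13 with bounds (6, 33): OK
  at node 26 with bounds (13, 33): OK
  at node 39 with bounds (33, +inf): OK
  at node 47 with bounds (39, +inf): OK
No violation found at any node.
Result: Valid BST


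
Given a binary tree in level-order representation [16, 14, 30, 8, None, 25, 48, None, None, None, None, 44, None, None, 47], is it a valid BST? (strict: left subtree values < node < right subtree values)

Level-order array: [16, 14, 30, 8, None, 25, 48, None, None, None, None, 44, None, None, 47]
Validate using subtree bounds (lo, hi): at each node, require lo < value < hi,
then recurse left with hi=value and right with lo=value.
Preorder trace (stopping at first violation):
  at node 16 with bounds (-inf, +inf): OK
  at node 14 with bounds (-inf, 16): OK
  at node 8 with bounds (-inf, 14): OK
  at node 30 with bounds (16, +inf): OK
  at node 25 with bounds (16, 30): OK
  at node 48 with bounds (30, +inf): OK
  at node 44 with bounds (30, 48): OK
  at node 47 with bounds (44, 48): OK
No violation found at any node.
Result: Valid BST


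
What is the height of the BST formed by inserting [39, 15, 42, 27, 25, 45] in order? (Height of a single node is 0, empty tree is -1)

Insertion order: [39, 15, 42, 27, 25, 45]
Tree (level-order array): [39, 15, 42, None, 27, None, 45, 25]
Compute height bottom-up (empty subtree = -1):
  height(25) = 1 + max(-1, -1) = 0
  height(27) = 1 + max(0, -1) = 1
  height(15) = 1 + max(-1, 1) = 2
  height(45) = 1 + max(-1, -1) = 0
  height(42) = 1 + max(-1, 0) = 1
  height(39) = 1 + max(2, 1) = 3
Height = 3


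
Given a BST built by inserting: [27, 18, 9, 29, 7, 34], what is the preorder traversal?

Tree insertion order: [27, 18, 9, 29, 7, 34]
Tree (level-order array): [27, 18, 29, 9, None, None, 34, 7]
Preorder traversal: [27, 18, 9, 7, 29, 34]


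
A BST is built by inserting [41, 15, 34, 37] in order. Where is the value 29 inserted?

Starting tree (level order): [41, 15, None, None, 34, None, 37]
Insertion path: 41 -> 15 -> 34
Result: insert 29 as left child of 34
Final tree (level order): [41, 15, None, None, 34, 29, 37]


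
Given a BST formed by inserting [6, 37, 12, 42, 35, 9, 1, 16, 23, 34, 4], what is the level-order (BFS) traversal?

Tree insertion order: [6, 37, 12, 42, 35, 9, 1, 16, 23, 34, 4]
Tree (level-order array): [6, 1, 37, None, 4, 12, 42, None, None, 9, 35, None, None, None, None, 16, None, None, 23, None, 34]
BFS from the root, enqueuing left then right child of each popped node:
  queue [6] -> pop 6, enqueue [1, 37], visited so far: [6]
  queue [1, 37] -> pop 1, enqueue [4], visited so far: [6, 1]
  queue [37, 4] -> pop 37, enqueue [12, 42], visited so far: [6, 1, 37]
  queue [4, 12, 42] -> pop 4, enqueue [none], visited so far: [6, 1, 37, 4]
  queue [12, 42] -> pop 12, enqueue [9, 35], visited so far: [6, 1, 37, 4, 12]
  queue [42, 9, 35] -> pop 42, enqueue [none], visited so far: [6, 1, 37, 4, 12, 42]
  queue [9, 35] -> pop 9, enqueue [none], visited so far: [6, 1, 37, 4, 12, 42, 9]
  queue [35] -> pop 35, enqueue [16], visited so far: [6, 1, 37, 4, 12, 42, 9, 35]
  queue [16] -> pop 16, enqueue [23], visited so far: [6, 1, 37, 4, 12, 42, 9, 35, 16]
  queue [23] -> pop 23, enqueue [34], visited so far: [6, 1, 37, 4, 12, 42, 9, 35, 16, 23]
  queue [34] -> pop 34, enqueue [none], visited so far: [6, 1, 37, 4, 12, 42, 9, 35, 16, 23, 34]
Result: [6, 1, 37, 4, 12, 42, 9, 35, 16, 23, 34]


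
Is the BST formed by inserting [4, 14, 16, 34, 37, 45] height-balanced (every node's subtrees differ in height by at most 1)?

Tree (level-order array): [4, None, 14, None, 16, None, 34, None, 37, None, 45]
Definition: a tree is height-balanced if, at every node, |h(left) - h(right)| <= 1 (empty subtree has height -1).
Bottom-up per-node check:
  node 45: h_left=-1, h_right=-1, diff=0 [OK], height=0
  node 37: h_left=-1, h_right=0, diff=1 [OK], height=1
  node 34: h_left=-1, h_right=1, diff=2 [FAIL (|-1-1|=2 > 1)], height=2
  node 16: h_left=-1, h_right=2, diff=3 [FAIL (|-1-2|=3 > 1)], height=3
  node 14: h_left=-1, h_right=3, diff=4 [FAIL (|-1-3|=4 > 1)], height=4
  node 4: h_left=-1, h_right=4, diff=5 [FAIL (|-1-4|=5 > 1)], height=5
Node 34 violates the condition: |-1 - 1| = 2 > 1.
Result: Not balanced


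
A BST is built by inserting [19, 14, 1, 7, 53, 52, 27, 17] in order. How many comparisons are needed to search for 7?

Search path for 7: 19 -> 14 -> 1 -> 7
Found: True
Comparisons: 4


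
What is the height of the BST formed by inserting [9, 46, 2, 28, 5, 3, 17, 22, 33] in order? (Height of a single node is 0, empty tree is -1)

Insertion order: [9, 46, 2, 28, 5, 3, 17, 22, 33]
Tree (level-order array): [9, 2, 46, None, 5, 28, None, 3, None, 17, 33, None, None, None, 22]
Compute height bottom-up (empty subtree = -1):
  height(3) = 1 + max(-1, -1) = 0
  height(5) = 1 + max(0, -1) = 1
  height(2) = 1 + max(-1, 1) = 2
  height(22) = 1 + max(-1, -1) = 0
  height(17) = 1 + max(-1, 0) = 1
  height(33) = 1 + max(-1, -1) = 0
  height(28) = 1 + max(1, 0) = 2
  height(46) = 1 + max(2, -1) = 3
  height(9) = 1 + max(2, 3) = 4
Height = 4


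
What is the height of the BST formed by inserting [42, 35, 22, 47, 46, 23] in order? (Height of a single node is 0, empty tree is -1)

Insertion order: [42, 35, 22, 47, 46, 23]
Tree (level-order array): [42, 35, 47, 22, None, 46, None, None, 23]
Compute height bottom-up (empty subtree = -1):
  height(23) = 1 + max(-1, -1) = 0
  height(22) = 1 + max(-1, 0) = 1
  height(35) = 1 + max(1, -1) = 2
  height(46) = 1 + max(-1, -1) = 0
  height(47) = 1 + max(0, -1) = 1
  height(42) = 1 + max(2, 1) = 3
Height = 3


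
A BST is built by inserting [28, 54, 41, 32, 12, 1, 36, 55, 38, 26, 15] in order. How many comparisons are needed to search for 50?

Search path for 50: 28 -> 54 -> 41
Found: False
Comparisons: 3


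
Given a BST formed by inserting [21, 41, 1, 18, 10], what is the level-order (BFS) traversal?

Tree insertion order: [21, 41, 1, 18, 10]
Tree (level-order array): [21, 1, 41, None, 18, None, None, 10]
BFS from the root, enqueuing left then right child of each popped node:
  queue [21] -> pop 21, enqueue [1, 41], visited so far: [21]
  queue [1, 41] -> pop 1, enqueue [18], visited so far: [21, 1]
  queue [41, 18] -> pop 41, enqueue [none], visited so far: [21, 1, 41]
  queue [18] -> pop 18, enqueue [10], visited so far: [21, 1, 41, 18]
  queue [10] -> pop 10, enqueue [none], visited so far: [21, 1, 41, 18, 10]
Result: [21, 1, 41, 18, 10]


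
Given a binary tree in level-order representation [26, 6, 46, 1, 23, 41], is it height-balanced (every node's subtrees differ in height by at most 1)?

Tree (level-order array): [26, 6, 46, 1, 23, 41]
Definition: a tree is height-balanced if, at every node, |h(left) - h(right)| <= 1 (empty subtree has height -1).
Bottom-up per-node check:
  node 1: h_left=-1, h_right=-1, diff=0 [OK], height=0
  node 23: h_left=-1, h_right=-1, diff=0 [OK], height=0
  node 6: h_left=0, h_right=0, diff=0 [OK], height=1
  node 41: h_left=-1, h_right=-1, diff=0 [OK], height=0
  node 46: h_left=0, h_right=-1, diff=1 [OK], height=1
  node 26: h_left=1, h_right=1, diff=0 [OK], height=2
All nodes satisfy the balance condition.
Result: Balanced


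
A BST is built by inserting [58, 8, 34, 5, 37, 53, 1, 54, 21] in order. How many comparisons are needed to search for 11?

Search path for 11: 58 -> 8 -> 34 -> 21
Found: False
Comparisons: 4


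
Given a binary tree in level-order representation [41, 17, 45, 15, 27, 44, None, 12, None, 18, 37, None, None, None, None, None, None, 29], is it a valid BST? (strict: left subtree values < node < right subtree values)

Level-order array: [41, 17, 45, 15, 27, 44, None, 12, None, 18, 37, None, None, None, None, None, None, 29]
Validate using subtree bounds (lo, hi): at each node, require lo < value < hi,
then recurse left with hi=value and right with lo=value.
Preorder trace (stopping at first violation):
  at node 41 with bounds (-inf, +inf): OK
  at node 17 with bounds (-inf, 41): OK
  at node 15 with bounds (-inf, 17): OK
  at node 12 with bounds (-inf, 15): OK
  at node 27 with bounds (17, 41): OK
  at node 18 with bounds (17, 27): OK
  at node 37 with bounds (27, 41): OK
  at node 29 with bounds (27, 37): OK
  at node 45 with bounds (41, +inf): OK
  at node 44 with bounds (41, 45): OK
No violation found at any node.
Result: Valid BST


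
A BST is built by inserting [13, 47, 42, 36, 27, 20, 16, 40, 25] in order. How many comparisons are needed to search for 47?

Search path for 47: 13 -> 47
Found: True
Comparisons: 2


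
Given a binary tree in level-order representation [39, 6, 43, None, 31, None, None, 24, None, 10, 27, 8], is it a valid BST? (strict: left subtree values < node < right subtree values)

Level-order array: [39, 6, 43, None, 31, None, None, 24, None, 10, 27, 8]
Validate using subtree bounds (lo, hi): at each node, require lo < value < hi,
then recurse left with hi=value and right with lo=value.
Preorder trace (stopping at first violation):
  at node 39 with bounds (-inf, +inf): OK
  at node 6 with bounds (-inf, 39): OK
  at node 31 with bounds (6, 39): OK
  at node 24 with bounds (6, 31): OK
  at node 10 with bounds (6, 24): OK
  at node 8 with bounds (6, 10): OK
  at node 27 with bounds (24, 31): OK
  at node 43 with bounds (39, +inf): OK
No violation found at any node.
Result: Valid BST


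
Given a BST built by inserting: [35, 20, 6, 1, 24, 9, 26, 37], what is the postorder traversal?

Tree insertion order: [35, 20, 6, 1, 24, 9, 26, 37]
Tree (level-order array): [35, 20, 37, 6, 24, None, None, 1, 9, None, 26]
Postorder traversal: [1, 9, 6, 26, 24, 20, 37, 35]


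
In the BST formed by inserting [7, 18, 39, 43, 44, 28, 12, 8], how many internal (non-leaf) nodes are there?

Tree built from: [7, 18, 39, 43, 44, 28, 12, 8]
Tree (level-order array): [7, None, 18, 12, 39, 8, None, 28, 43, None, None, None, None, None, 44]
Rule: An internal node has at least one child.
Per-node child counts:
  node 7: 1 child(ren)
  node 18: 2 child(ren)
  node 12: 1 child(ren)
  node 8: 0 child(ren)
  node 39: 2 child(ren)
  node 28: 0 child(ren)
  node 43: 1 child(ren)
  node 44: 0 child(ren)
Matching nodes: [7, 18, 12, 39, 43]
Count of internal (non-leaf) nodes: 5


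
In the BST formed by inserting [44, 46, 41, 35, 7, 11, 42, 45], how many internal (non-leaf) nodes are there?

Tree built from: [44, 46, 41, 35, 7, 11, 42, 45]
Tree (level-order array): [44, 41, 46, 35, 42, 45, None, 7, None, None, None, None, None, None, 11]
Rule: An internal node has at least one child.
Per-node child counts:
  node 44: 2 child(ren)
  node 41: 2 child(ren)
  node 35: 1 child(ren)
  node 7: 1 child(ren)
  node 11: 0 child(ren)
  node 42: 0 child(ren)
  node 46: 1 child(ren)
  node 45: 0 child(ren)
Matching nodes: [44, 41, 35, 7, 46]
Count of internal (non-leaf) nodes: 5


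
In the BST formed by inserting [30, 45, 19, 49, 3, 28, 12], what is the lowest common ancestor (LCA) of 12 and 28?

Tree insertion order: [30, 45, 19, 49, 3, 28, 12]
Tree (level-order array): [30, 19, 45, 3, 28, None, 49, None, 12]
In a BST, the LCA of p=12, q=28 is the first node v on the
root-to-leaf path with p <= v <= q (go left if both < v, right if both > v).
Walk from root:
  at 30: both 12 and 28 < 30, go left
  at 19: 12 <= 19 <= 28, this is the LCA
LCA = 19


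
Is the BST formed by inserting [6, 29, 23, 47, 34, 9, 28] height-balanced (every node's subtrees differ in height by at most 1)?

Tree (level-order array): [6, None, 29, 23, 47, 9, 28, 34]
Definition: a tree is height-balanced if, at every node, |h(left) - h(right)| <= 1 (empty subtree has height -1).
Bottom-up per-node check:
  node 9: h_left=-1, h_right=-1, diff=0 [OK], height=0
  node 28: h_left=-1, h_right=-1, diff=0 [OK], height=0
  node 23: h_left=0, h_right=0, diff=0 [OK], height=1
  node 34: h_left=-1, h_right=-1, diff=0 [OK], height=0
  node 47: h_left=0, h_right=-1, diff=1 [OK], height=1
  node 29: h_left=1, h_right=1, diff=0 [OK], height=2
  node 6: h_left=-1, h_right=2, diff=3 [FAIL (|-1-2|=3 > 1)], height=3
Node 6 violates the condition: |-1 - 2| = 3 > 1.
Result: Not balanced


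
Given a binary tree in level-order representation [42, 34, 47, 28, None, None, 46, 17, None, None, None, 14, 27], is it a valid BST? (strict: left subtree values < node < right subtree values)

Level-order array: [42, 34, 47, 28, None, None, 46, 17, None, None, None, 14, 27]
Validate using subtree bounds (lo, hi): at each node, require lo < value < hi,
then recurse left with hi=value and right with lo=value.
Preorder trace (stopping at first violation):
  at node 42 with bounds (-inf, +inf): OK
  at node 34 with bounds (-inf, 42): OK
  at node 28 with bounds (-inf, 34): OK
  at node 17 with bounds (-inf, 28): OK
  at node 14 with bounds (-inf, 17): OK
  at node 27 with bounds (17, 28): OK
  at node 47 with bounds (42, +inf): OK
  at node 46 with bounds (47, +inf): VIOLATION
Node 46 violates its bound: not (47 < 46 < +inf).
Result: Not a valid BST


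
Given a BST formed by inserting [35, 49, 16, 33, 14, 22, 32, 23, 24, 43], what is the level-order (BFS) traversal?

Tree insertion order: [35, 49, 16, 33, 14, 22, 32, 23, 24, 43]
Tree (level-order array): [35, 16, 49, 14, 33, 43, None, None, None, 22, None, None, None, None, 32, 23, None, None, 24]
BFS from the root, enqueuing left then right child of each popped node:
  queue [35] -> pop 35, enqueue [16, 49], visited so far: [35]
  queue [16, 49] -> pop 16, enqueue [14, 33], visited so far: [35, 16]
  queue [49, 14, 33] -> pop 49, enqueue [43], visited so far: [35, 16, 49]
  queue [14, 33, 43] -> pop 14, enqueue [none], visited so far: [35, 16, 49, 14]
  queue [33, 43] -> pop 33, enqueue [22], visited so far: [35, 16, 49, 14, 33]
  queue [43, 22] -> pop 43, enqueue [none], visited so far: [35, 16, 49, 14, 33, 43]
  queue [22] -> pop 22, enqueue [32], visited so far: [35, 16, 49, 14, 33, 43, 22]
  queue [32] -> pop 32, enqueue [23], visited so far: [35, 16, 49, 14, 33, 43, 22, 32]
  queue [23] -> pop 23, enqueue [24], visited so far: [35, 16, 49, 14, 33, 43, 22, 32, 23]
  queue [24] -> pop 24, enqueue [none], visited so far: [35, 16, 49, 14, 33, 43, 22, 32, 23, 24]
Result: [35, 16, 49, 14, 33, 43, 22, 32, 23, 24]


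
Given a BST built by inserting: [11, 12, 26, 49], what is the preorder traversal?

Tree insertion order: [11, 12, 26, 49]
Tree (level-order array): [11, None, 12, None, 26, None, 49]
Preorder traversal: [11, 12, 26, 49]


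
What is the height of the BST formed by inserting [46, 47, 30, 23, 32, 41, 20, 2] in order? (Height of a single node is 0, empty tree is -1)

Insertion order: [46, 47, 30, 23, 32, 41, 20, 2]
Tree (level-order array): [46, 30, 47, 23, 32, None, None, 20, None, None, 41, 2]
Compute height bottom-up (empty subtree = -1):
  height(2) = 1 + max(-1, -1) = 0
  height(20) = 1 + max(0, -1) = 1
  height(23) = 1 + max(1, -1) = 2
  height(41) = 1 + max(-1, -1) = 0
  height(32) = 1 + max(-1, 0) = 1
  height(30) = 1 + max(2, 1) = 3
  height(47) = 1 + max(-1, -1) = 0
  height(46) = 1 + max(3, 0) = 4
Height = 4


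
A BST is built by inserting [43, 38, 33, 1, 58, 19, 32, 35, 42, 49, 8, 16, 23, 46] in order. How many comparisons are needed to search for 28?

Search path for 28: 43 -> 38 -> 33 -> 1 -> 19 -> 32 -> 23
Found: False
Comparisons: 7


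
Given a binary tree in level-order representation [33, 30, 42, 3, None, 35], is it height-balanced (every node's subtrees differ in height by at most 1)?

Tree (level-order array): [33, 30, 42, 3, None, 35]
Definition: a tree is height-balanced if, at every node, |h(left) - h(right)| <= 1 (empty subtree has height -1).
Bottom-up per-node check:
  node 3: h_left=-1, h_right=-1, diff=0 [OK], height=0
  node 30: h_left=0, h_right=-1, diff=1 [OK], height=1
  node 35: h_left=-1, h_right=-1, diff=0 [OK], height=0
  node 42: h_left=0, h_right=-1, diff=1 [OK], height=1
  node 33: h_left=1, h_right=1, diff=0 [OK], height=2
All nodes satisfy the balance condition.
Result: Balanced


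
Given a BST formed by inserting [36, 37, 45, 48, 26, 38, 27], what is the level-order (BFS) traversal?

Tree insertion order: [36, 37, 45, 48, 26, 38, 27]
Tree (level-order array): [36, 26, 37, None, 27, None, 45, None, None, 38, 48]
BFS from the root, enqueuing left then right child of each popped node:
  queue [36] -> pop 36, enqueue [26, 37], visited so far: [36]
  queue [26, 37] -> pop 26, enqueue [27], visited so far: [36, 26]
  queue [37, 27] -> pop 37, enqueue [45], visited so far: [36, 26, 37]
  queue [27, 45] -> pop 27, enqueue [none], visited so far: [36, 26, 37, 27]
  queue [45] -> pop 45, enqueue [38, 48], visited so far: [36, 26, 37, 27, 45]
  queue [38, 48] -> pop 38, enqueue [none], visited so far: [36, 26, 37, 27, 45, 38]
  queue [48] -> pop 48, enqueue [none], visited so far: [36, 26, 37, 27, 45, 38, 48]
Result: [36, 26, 37, 27, 45, 38, 48]


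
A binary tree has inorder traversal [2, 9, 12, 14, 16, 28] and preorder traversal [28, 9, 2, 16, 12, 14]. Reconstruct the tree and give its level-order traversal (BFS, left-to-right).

Inorder:  [2, 9, 12, 14, 16, 28]
Preorder: [28, 9, 2, 16, 12, 14]
Algorithm: preorder visits root first, so consume preorder in order;
for each root, split the current inorder slice at that value into
left-subtree inorder and right-subtree inorder, then recurse.
Recursive splits:
  root=28; inorder splits into left=[2, 9, 12, 14, 16], right=[]
  root=9; inorder splits into left=[2], right=[12, 14, 16]
  root=2; inorder splits into left=[], right=[]
  root=16; inorder splits into left=[12, 14], right=[]
  root=12; inorder splits into left=[], right=[14]
  root=14; inorder splits into left=[], right=[]
Reconstructed level-order: [28, 9, 2, 16, 12, 14]


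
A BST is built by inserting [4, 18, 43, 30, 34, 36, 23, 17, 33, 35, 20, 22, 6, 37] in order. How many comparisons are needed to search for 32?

Search path for 32: 4 -> 18 -> 43 -> 30 -> 34 -> 33
Found: False
Comparisons: 6


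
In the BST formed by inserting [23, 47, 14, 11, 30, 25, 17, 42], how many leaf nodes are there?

Tree built from: [23, 47, 14, 11, 30, 25, 17, 42]
Tree (level-order array): [23, 14, 47, 11, 17, 30, None, None, None, None, None, 25, 42]
Rule: A leaf has 0 children.
Per-node child counts:
  node 23: 2 child(ren)
  node 14: 2 child(ren)
  node 11: 0 child(ren)
  node 17: 0 child(ren)
  node 47: 1 child(ren)
  node 30: 2 child(ren)
  node 25: 0 child(ren)
  node 42: 0 child(ren)
Matching nodes: [11, 17, 25, 42]
Count of leaf nodes: 4


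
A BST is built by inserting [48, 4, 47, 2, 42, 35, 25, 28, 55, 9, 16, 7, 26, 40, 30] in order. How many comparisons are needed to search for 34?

Search path for 34: 48 -> 4 -> 47 -> 42 -> 35 -> 25 -> 28 -> 30
Found: False
Comparisons: 8


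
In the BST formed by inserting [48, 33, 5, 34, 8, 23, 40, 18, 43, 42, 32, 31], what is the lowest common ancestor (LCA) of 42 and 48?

Tree insertion order: [48, 33, 5, 34, 8, 23, 40, 18, 43, 42, 32, 31]
Tree (level-order array): [48, 33, None, 5, 34, None, 8, None, 40, None, 23, None, 43, 18, 32, 42, None, None, None, 31]
In a BST, the LCA of p=42, q=48 is the first node v on the
root-to-leaf path with p <= v <= q (go left if both < v, right if both > v).
Walk from root:
  at 48: 42 <= 48 <= 48, this is the LCA
LCA = 48


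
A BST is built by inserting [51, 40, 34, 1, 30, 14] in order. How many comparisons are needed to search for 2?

Search path for 2: 51 -> 40 -> 34 -> 1 -> 30 -> 14
Found: False
Comparisons: 6


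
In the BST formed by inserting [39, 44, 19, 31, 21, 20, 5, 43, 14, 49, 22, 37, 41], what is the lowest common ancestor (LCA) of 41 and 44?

Tree insertion order: [39, 44, 19, 31, 21, 20, 5, 43, 14, 49, 22, 37, 41]
Tree (level-order array): [39, 19, 44, 5, 31, 43, 49, None, 14, 21, 37, 41, None, None, None, None, None, 20, 22]
In a BST, the LCA of p=41, q=44 is the first node v on the
root-to-leaf path with p <= v <= q (go left if both < v, right if both > v).
Walk from root:
  at 39: both 41 and 44 > 39, go right
  at 44: 41 <= 44 <= 44, this is the LCA
LCA = 44


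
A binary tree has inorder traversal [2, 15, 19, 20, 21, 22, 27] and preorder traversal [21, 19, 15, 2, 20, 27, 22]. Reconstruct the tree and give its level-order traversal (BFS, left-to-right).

Inorder:  [2, 15, 19, 20, 21, 22, 27]
Preorder: [21, 19, 15, 2, 20, 27, 22]
Algorithm: preorder visits root first, so consume preorder in order;
for each root, split the current inorder slice at that value into
left-subtree inorder and right-subtree inorder, then recurse.
Recursive splits:
  root=21; inorder splits into left=[2, 15, 19, 20], right=[22, 27]
  root=19; inorder splits into left=[2, 15], right=[20]
  root=15; inorder splits into left=[2], right=[]
  root=2; inorder splits into left=[], right=[]
  root=20; inorder splits into left=[], right=[]
  root=27; inorder splits into left=[22], right=[]
  root=22; inorder splits into left=[], right=[]
Reconstructed level-order: [21, 19, 27, 15, 20, 22, 2]


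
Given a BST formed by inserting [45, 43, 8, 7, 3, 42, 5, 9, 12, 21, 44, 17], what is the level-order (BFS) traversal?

Tree insertion order: [45, 43, 8, 7, 3, 42, 5, 9, 12, 21, 44, 17]
Tree (level-order array): [45, 43, None, 8, 44, 7, 42, None, None, 3, None, 9, None, None, 5, None, 12, None, None, None, 21, 17]
BFS from the root, enqueuing left then right child of each popped node:
  queue [45] -> pop 45, enqueue [43], visited so far: [45]
  queue [43] -> pop 43, enqueue [8, 44], visited so far: [45, 43]
  queue [8, 44] -> pop 8, enqueue [7, 42], visited so far: [45, 43, 8]
  queue [44, 7, 42] -> pop 44, enqueue [none], visited so far: [45, 43, 8, 44]
  queue [7, 42] -> pop 7, enqueue [3], visited so far: [45, 43, 8, 44, 7]
  queue [42, 3] -> pop 42, enqueue [9], visited so far: [45, 43, 8, 44, 7, 42]
  queue [3, 9] -> pop 3, enqueue [5], visited so far: [45, 43, 8, 44, 7, 42, 3]
  queue [9, 5] -> pop 9, enqueue [12], visited so far: [45, 43, 8, 44, 7, 42, 3, 9]
  queue [5, 12] -> pop 5, enqueue [none], visited so far: [45, 43, 8, 44, 7, 42, 3, 9, 5]
  queue [12] -> pop 12, enqueue [21], visited so far: [45, 43, 8, 44, 7, 42, 3, 9, 5, 12]
  queue [21] -> pop 21, enqueue [17], visited so far: [45, 43, 8, 44, 7, 42, 3, 9, 5, 12, 21]
  queue [17] -> pop 17, enqueue [none], visited so far: [45, 43, 8, 44, 7, 42, 3, 9, 5, 12, 21, 17]
Result: [45, 43, 8, 44, 7, 42, 3, 9, 5, 12, 21, 17]


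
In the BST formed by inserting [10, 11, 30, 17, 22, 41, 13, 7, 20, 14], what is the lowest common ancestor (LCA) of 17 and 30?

Tree insertion order: [10, 11, 30, 17, 22, 41, 13, 7, 20, 14]
Tree (level-order array): [10, 7, 11, None, None, None, 30, 17, 41, 13, 22, None, None, None, 14, 20]
In a BST, the LCA of p=17, q=30 is the first node v on the
root-to-leaf path with p <= v <= q (go left if both < v, right if both > v).
Walk from root:
  at 10: both 17 and 30 > 10, go right
  at 11: both 17 and 30 > 11, go right
  at 30: 17 <= 30 <= 30, this is the LCA
LCA = 30


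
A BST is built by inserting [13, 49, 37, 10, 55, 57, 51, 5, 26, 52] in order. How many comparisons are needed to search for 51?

Search path for 51: 13 -> 49 -> 55 -> 51
Found: True
Comparisons: 4


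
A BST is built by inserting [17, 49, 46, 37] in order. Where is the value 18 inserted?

Starting tree (level order): [17, None, 49, 46, None, 37]
Insertion path: 17 -> 49 -> 46 -> 37
Result: insert 18 as left child of 37
Final tree (level order): [17, None, 49, 46, None, 37, None, 18]


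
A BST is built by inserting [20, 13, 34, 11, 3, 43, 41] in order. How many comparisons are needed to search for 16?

Search path for 16: 20 -> 13
Found: False
Comparisons: 2


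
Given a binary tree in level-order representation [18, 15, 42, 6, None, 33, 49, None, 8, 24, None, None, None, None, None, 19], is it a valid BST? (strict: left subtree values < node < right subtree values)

Level-order array: [18, 15, 42, 6, None, 33, 49, None, 8, 24, None, None, None, None, None, 19]
Validate using subtree bounds (lo, hi): at each node, require lo < value < hi,
then recurse left with hi=value and right with lo=value.
Preorder trace (stopping at first violation):
  at node 18 with bounds (-inf, +inf): OK
  at node 15 with bounds (-inf, 18): OK
  at node 6 with bounds (-inf, 15): OK
  at node 8 with bounds (6, 15): OK
  at node 42 with bounds (18, +inf): OK
  at node 33 with bounds (18, 42): OK
  at node 24 with bounds (18, 33): OK
  at node 19 with bounds (18, 24): OK
  at node 49 with bounds (42, +inf): OK
No violation found at any node.
Result: Valid BST


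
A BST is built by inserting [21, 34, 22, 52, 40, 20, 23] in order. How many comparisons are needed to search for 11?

Search path for 11: 21 -> 20
Found: False
Comparisons: 2


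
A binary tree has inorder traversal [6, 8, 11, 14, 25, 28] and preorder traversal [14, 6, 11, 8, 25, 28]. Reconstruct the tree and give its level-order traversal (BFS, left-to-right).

Inorder:  [6, 8, 11, 14, 25, 28]
Preorder: [14, 6, 11, 8, 25, 28]
Algorithm: preorder visits root first, so consume preorder in order;
for each root, split the current inorder slice at that value into
left-subtree inorder and right-subtree inorder, then recurse.
Recursive splits:
  root=14; inorder splits into left=[6, 8, 11], right=[25, 28]
  root=6; inorder splits into left=[], right=[8, 11]
  root=11; inorder splits into left=[8], right=[]
  root=8; inorder splits into left=[], right=[]
  root=25; inorder splits into left=[], right=[28]
  root=28; inorder splits into left=[], right=[]
Reconstructed level-order: [14, 6, 25, 11, 28, 8]


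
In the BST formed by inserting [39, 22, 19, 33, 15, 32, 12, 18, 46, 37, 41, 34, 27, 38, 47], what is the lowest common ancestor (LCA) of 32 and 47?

Tree insertion order: [39, 22, 19, 33, 15, 32, 12, 18, 46, 37, 41, 34, 27, 38, 47]
Tree (level-order array): [39, 22, 46, 19, 33, 41, 47, 15, None, 32, 37, None, None, None, None, 12, 18, 27, None, 34, 38]
In a BST, the LCA of p=32, q=47 is the first node v on the
root-to-leaf path with p <= v <= q (go left if both < v, right if both > v).
Walk from root:
  at 39: 32 <= 39 <= 47, this is the LCA
LCA = 39


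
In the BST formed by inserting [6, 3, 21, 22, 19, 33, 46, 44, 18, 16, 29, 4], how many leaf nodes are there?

Tree built from: [6, 3, 21, 22, 19, 33, 46, 44, 18, 16, 29, 4]
Tree (level-order array): [6, 3, 21, None, 4, 19, 22, None, None, 18, None, None, 33, 16, None, 29, 46, None, None, None, None, 44]
Rule: A leaf has 0 children.
Per-node child counts:
  node 6: 2 child(ren)
  node 3: 1 child(ren)
  node 4: 0 child(ren)
  node 21: 2 child(ren)
  node 19: 1 child(ren)
  node 18: 1 child(ren)
  node 16: 0 child(ren)
  node 22: 1 child(ren)
  node 33: 2 child(ren)
  node 29: 0 child(ren)
  node 46: 1 child(ren)
  node 44: 0 child(ren)
Matching nodes: [4, 16, 29, 44]
Count of leaf nodes: 4


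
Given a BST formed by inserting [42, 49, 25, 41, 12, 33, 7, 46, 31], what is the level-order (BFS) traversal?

Tree insertion order: [42, 49, 25, 41, 12, 33, 7, 46, 31]
Tree (level-order array): [42, 25, 49, 12, 41, 46, None, 7, None, 33, None, None, None, None, None, 31]
BFS from the root, enqueuing left then right child of each popped node:
  queue [42] -> pop 42, enqueue [25, 49], visited so far: [42]
  queue [25, 49] -> pop 25, enqueue [12, 41], visited so far: [42, 25]
  queue [49, 12, 41] -> pop 49, enqueue [46], visited so far: [42, 25, 49]
  queue [12, 41, 46] -> pop 12, enqueue [7], visited so far: [42, 25, 49, 12]
  queue [41, 46, 7] -> pop 41, enqueue [33], visited so far: [42, 25, 49, 12, 41]
  queue [46, 7, 33] -> pop 46, enqueue [none], visited so far: [42, 25, 49, 12, 41, 46]
  queue [7, 33] -> pop 7, enqueue [none], visited so far: [42, 25, 49, 12, 41, 46, 7]
  queue [33] -> pop 33, enqueue [31], visited so far: [42, 25, 49, 12, 41, 46, 7, 33]
  queue [31] -> pop 31, enqueue [none], visited so far: [42, 25, 49, 12, 41, 46, 7, 33, 31]
Result: [42, 25, 49, 12, 41, 46, 7, 33, 31]


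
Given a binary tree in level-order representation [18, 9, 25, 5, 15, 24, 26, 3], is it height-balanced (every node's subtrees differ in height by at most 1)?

Tree (level-order array): [18, 9, 25, 5, 15, 24, 26, 3]
Definition: a tree is height-balanced if, at every node, |h(left) - h(right)| <= 1 (empty subtree has height -1).
Bottom-up per-node check:
  node 3: h_left=-1, h_right=-1, diff=0 [OK], height=0
  node 5: h_left=0, h_right=-1, diff=1 [OK], height=1
  node 15: h_left=-1, h_right=-1, diff=0 [OK], height=0
  node 9: h_left=1, h_right=0, diff=1 [OK], height=2
  node 24: h_left=-1, h_right=-1, diff=0 [OK], height=0
  node 26: h_left=-1, h_right=-1, diff=0 [OK], height=0
  node 25: h_left=0, h_right=0, diff=0 [OK], height=1
  node 18: h_left=2, h_right=1, diff=1 [OK], height=3
All nodes satisfy the balance condition.
Result: Balanced


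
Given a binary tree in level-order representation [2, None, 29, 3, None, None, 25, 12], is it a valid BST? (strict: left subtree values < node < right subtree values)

Level-order array: [2, None, 29, 3, None, None, 25, 12]
Validate using subtree bounds (lo, hi): at each node, require lo < value < hi,
then recurse left with hi=value and right with lo=value.
Preorder trace (stopping at first violation):
  at node 2 with bounds (-inf, +inf): OK
  at node 29 with bounds (2, +inf): OK
  at node 3 with bounds (2, 29): OK
  at node 25 with bounds (3, 29): OK
  at node 12 with bounds (3, 25): OK
No violation found at any node.
Result: Valid BST


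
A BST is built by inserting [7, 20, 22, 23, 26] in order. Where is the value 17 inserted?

Starting tree (level order): [7, None, 20, None, 22, None, 23, None, 26]
Insertion path: 7 -> 20
Result: insert 17 as left child of 20
Final tree (level order): [7, None, 20, 17, 22, None, None, None, 23, None, 26]


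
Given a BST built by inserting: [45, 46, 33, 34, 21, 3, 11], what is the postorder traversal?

Tree insertion order: [45, 46, 33, 34, 21, 3, 11]
Tree (level-order array): [45, 33, 46, 21, 34, None, None, 3, None, None, None, None, 11]
Postorder traversal: [11, 3, 21, 34, 33, 46, 45]


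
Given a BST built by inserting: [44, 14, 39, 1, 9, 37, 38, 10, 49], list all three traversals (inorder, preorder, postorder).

Tree insertion order: [44, 14, 39, 1, 9, 37, 38, 10, 49]
Tree (level-order array): [44, 14, 49, 1, 39, None, None, None, 9, 37, None, None, 10, None, 38]
Inorder (L, root, R): [1, 9, 10, 14, 37, 38, 39, 44, 49]
Preorder (root, L, R): [44, 14, 1, 9, 10, 39, 37, 38, 49]
Postorder (L, R, root): [10, 9, 1, 38, 37, 39, 14, 49, 44]


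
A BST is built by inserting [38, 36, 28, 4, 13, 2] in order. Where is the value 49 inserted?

Starting tree (level order): [38, 36, None, 28, None, 4, None, 2, 13]
Insertion path: 38
Result: insert 49 as right child of 38
Final tree (level order): [38, 36, 49, 28, None, None, None, 4, None, 2, 13]


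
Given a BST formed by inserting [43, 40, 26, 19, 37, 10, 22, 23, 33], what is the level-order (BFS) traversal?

Tree insertion order: [43, 40, 26, 19, 37, 10, 22, 23, 33]
Tree (level-order array): [43, 40, None, 26, None, 19, 37, 10, 22, 33, None, None, None, None, 23]
BFS from the root, enqueuing left then right child of each popped node:
  queue [43] -> pop 43, enqueue [40], visited so far: [43]
  queue [40] -> pop 40, enqueue [26], visited so far: [43, 40]
  queue [26] -> pop 26, enqueue [19, 37], visited so far: [43, 40, 26]
  queue [19, 37] -> pop 19, enqueue [10, 22], visited so far: [43, 40, 26, 19]
  queue [37, 10, 22] -> pop 37, enqueue [33], visited so far: [43, 40, 26, 19, 37]
  queue [10, 22, 33] -> pop 10, enqueue [none], visited so far: [43, 40, 26, 19, 37, 10]
  queue [22, 33] -> pop 22, enqueue [23], visited so far: [43, 40, 26, 19, 37, 10, 22]
  queue [33, 23] -> pop 33, enqueue [none], visited so far: [43, 40, 26, 19, 37, 10, 22, 33]
  queue [23] -> pop 23, enqueue [none], visited so far: [43, 40, 26, 19, 37, 10, 22, 33, 23]
Result: [43, 40, 26, 19, 37, 10, 22, 33, 23]


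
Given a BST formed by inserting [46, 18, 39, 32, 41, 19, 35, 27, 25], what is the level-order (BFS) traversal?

Tree insertion order: [46, 18, 39, 32, 41, 19, 35, 27, 25]
Tree (level-order array): [46, 18, None, None, 39, 32, 41, 19, 35, None, None, None, 27, None, None, 25]
BFS from the root, enqueuing left then right child of each popped node:
  queue [46] -> pop 46, enqueue [18], visited so far: [46]
  queue [18] -> pop 18, enqueue [39], visited so far: [46, 18]
  queue [39] -> pop 39, enqueue [32, 41], visited so far: [46, 18, 39]
  queue [32, 41] -> pop 32, enqueue [19, 35], visited so far: [46, 18, 39, 32]
  queue [41, 19, 35] -> pop 41, enqueue [none], visited so far: [46, 18, 39, 32, 41]
  queue [19, 35] -> pop 19, enqueue [27], visited so far: [46, 18, 39, 32, 41, 19]
  queue [35, 27] -> pop 35, enqueue [none], visited so far: [46, 18, 39, 32, 41, 19, 35]
  queue [27] -> pop 27, enqueue [25], visited so far: [46, 18, 39, 32, 41, 19, 35, 27]
  queue [25] -> pop 25, enqueue [none], visited so far: [46, 18, 39, 32, 41, 19, 35, 27, 25]
Result: [46, 18, 39, 32, 41, 19, 35, 27, 25]


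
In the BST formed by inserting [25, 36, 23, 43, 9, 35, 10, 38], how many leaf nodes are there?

Tree built from: [25, 36, 23, 43, 9, 35, 10, 38]
Tree (level-order array): [25, 23, 36, 9, None, 35, 43, None, 10, None, None, 38]
Rule: A leaf has 0 children.
Per-node child counts:
  node 25: 2 child(ren)
  node 23: 1 child(ren)
  node 9: 1 child(ren)
  node 10: 0 child(ren)
  node 36: 2 child(ren)
  node 35: 0 child(ren)
  node 43: 1 child(ren)
  node 38: 0 child(ren)
Matching nodes: [10, 35, 38]
Count of leaf nodes: 3


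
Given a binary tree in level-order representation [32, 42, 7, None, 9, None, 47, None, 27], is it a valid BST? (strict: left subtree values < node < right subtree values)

Level-order array: [32, 42, 7, None, 9, None, 47, None, 27]
Validate using subtree bounds (lo, hi): at each node, require lo < value < hi,
then recurse left with hi=value and right with lo=value.
Preorder trace (stopping at first violation):
  at node 32 with bounds (-inf, +inf): OK
  at node 42 with bounds (-inf, 32): VIOLATION
Node 42 violates its bound: not (-inf < 42 < 32).
Result: Not a valid BST


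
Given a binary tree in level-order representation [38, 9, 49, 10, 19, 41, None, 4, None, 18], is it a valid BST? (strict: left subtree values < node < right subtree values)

Level-order array: [38, 9, 49, 10, 19, 41, None, 4, None, 18]
Validate using subtree bounds (lo, hi): at each node, require lo < value < hi,
then recurse left with hi=value and right with lo=value.
Preorder trace (stopping at first violation):
  at node 38 with bounds (-inf, +inf): OK
  at node 9 with bounds (-inf, 38): OK
  at node 10 with bounds (-inf, 9): VIOLATION
Node 10 violates its bound: not (-inf < 10 < 9).
Result: Not a valid BST


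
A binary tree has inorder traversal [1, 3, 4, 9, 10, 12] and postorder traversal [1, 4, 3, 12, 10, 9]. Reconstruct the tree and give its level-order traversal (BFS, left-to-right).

Inorder:   [1, 3, 4, 9, 10, 12]
Postorder: [1, 4, 3, 12, 10, 9]
Algorithm: postorder visits root last, so walk postorder right-to-left;
each value is the root of the current inorder slice — split it at that
value, recurse on the right subtree first, then the left.
Recursive splits:
  root=9; inorder splits into left=[1, 3, 4], right=[10, 12]
  root=10; inorder splits into left=[], right=[12]
  root=12; inorder splits into left=[], right=[]
  root=3; inorder splits into left=[1], right=[4]
  root=4; inorder splits into left=[], right=[]
  root=1; inorder splits into left=[], right=[]
Reconstructed level-order: [9, 3, 10, 1, 4, 12]
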